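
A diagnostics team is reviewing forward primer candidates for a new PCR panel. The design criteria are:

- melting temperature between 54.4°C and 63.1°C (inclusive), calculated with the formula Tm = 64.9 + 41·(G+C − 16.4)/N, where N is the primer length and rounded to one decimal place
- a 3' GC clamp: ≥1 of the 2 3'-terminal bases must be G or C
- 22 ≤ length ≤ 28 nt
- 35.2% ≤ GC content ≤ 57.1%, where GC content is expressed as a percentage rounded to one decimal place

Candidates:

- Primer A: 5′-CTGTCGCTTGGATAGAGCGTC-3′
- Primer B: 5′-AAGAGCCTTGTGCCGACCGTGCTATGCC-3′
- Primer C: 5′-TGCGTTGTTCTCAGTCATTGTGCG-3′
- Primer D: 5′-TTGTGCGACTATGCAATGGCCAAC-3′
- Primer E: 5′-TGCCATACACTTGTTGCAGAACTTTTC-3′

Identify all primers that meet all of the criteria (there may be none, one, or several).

Primer C, Primer D and Primer E.

Primer A (21 nt, A=3 T=6 G=7 C=5): Tm = 64.9 + 41·(12 − 16.4)/21 = 56.3°C ✓; 3' end TC has 1 G/C ✓; length 21, outside 22–28 ✗; GC 12/21 = 57.1% ✓ — fails.
Primer B (28 nt, A=5 T=6 G=8 C=9): Tm = 64.9 + 41·(17 − 16.4)/28 = 65.8°C, outside 54.4–63.1°C ✗; 3' end CC has 2 G/C ✓; length 28 ✓; GC 17/28 = 60.7%, outside 35.2–57.1% ✗ — fails.
Primer C (24 nt, A=2 T=10 G=7 C=5): Tm = 64.9 + 41·(12 − 16.4)/24 = 57.4°C ✓; 3' end CG has 2 G/C ✓; length 24 ✓; GC 12/24 = 50.0% ✓ — passes.
Primer D (24 nt, A=6 T=6 G=6 C=6): Tm = 64.9 + 41·(12 − 16.4)/24 = 57.4°C ✓; 3' end AC has 1 G/C ✓; length 24 ✓; GC 12/24 = 50.0% ✓ — passes.
Primer E (27 nt, A=6 T=10 G=4 C=7): Tm = 64.9 + 41·(11 − 16.4)/27 = 56.7°C ✓; 3' end TC has 1 G/C ✓; length 27 ✓; GC 11/27 = 40.7% ✓ — passes.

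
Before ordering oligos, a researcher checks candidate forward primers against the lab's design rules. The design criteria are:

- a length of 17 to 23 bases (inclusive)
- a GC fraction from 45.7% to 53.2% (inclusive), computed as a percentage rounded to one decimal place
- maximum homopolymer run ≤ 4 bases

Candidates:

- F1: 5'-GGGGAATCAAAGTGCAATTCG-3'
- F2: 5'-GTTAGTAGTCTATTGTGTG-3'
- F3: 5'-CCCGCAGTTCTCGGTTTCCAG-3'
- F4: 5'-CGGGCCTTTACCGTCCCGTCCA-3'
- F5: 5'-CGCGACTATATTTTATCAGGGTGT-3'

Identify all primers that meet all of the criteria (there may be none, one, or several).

F1 only.

F1 (21 nt, A=7 T=4 G=7 C=3): length 21 ✓; GC 10/21 = 47.6% ✓; longest run = 4 ✓ — passes.
F2 (19 nt, A=3 T=9 G=6 C=1): length 19 ✓; GC 7/19 = 36.8%, outside 45.7–53.2% ✗; longest run = 2 ✓ — fails.
F3 (21 nt, A=2 T=6 G=5 C=8): length 21 ✓; GC 13/21 = 61.9%, outside 45.7–53.2% ✗; longest run = 3 ✓ — fails.
F4 (22 nt, A=2 T=5 G=5 C=10): length 22 ✓; GC 15/22 = 68.2%, outside 45.7–53.2% ✗; longest run = 3 ✓ — fails.
F5 (24 nt, A=5 T=9 G=6 C=4): length 24, outside 17–23 ✗; GC 10/24 = 41.7%, outside 45.7–53.2% ✗; longest run = 4 ✓ — fails.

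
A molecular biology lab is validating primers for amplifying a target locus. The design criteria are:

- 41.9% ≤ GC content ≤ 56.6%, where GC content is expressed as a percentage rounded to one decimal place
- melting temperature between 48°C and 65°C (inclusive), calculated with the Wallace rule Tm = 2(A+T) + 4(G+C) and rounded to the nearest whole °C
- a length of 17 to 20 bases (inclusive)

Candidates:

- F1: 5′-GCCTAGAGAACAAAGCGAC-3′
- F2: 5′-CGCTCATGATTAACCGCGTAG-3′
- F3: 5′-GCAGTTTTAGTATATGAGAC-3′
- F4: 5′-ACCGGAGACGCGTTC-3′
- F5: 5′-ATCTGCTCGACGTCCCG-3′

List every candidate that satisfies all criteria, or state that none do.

F1 (19 nt, A=8 T=1 G=5 C=5): GC 10/19 = 52.6% ✓; Tm = 2·9 + 4·10 = 58°C ✓; length 19 ✓ — passes.
F2 (21 nt, A=5 T=5 G=5 C=6): GC 11/21 = 52.4% ✓; Tm = 2·10 + 4·11 = 64°C ✓; length 21, outside 17–20 ✗ — fails.
F3 (20 nt, A=6 T=7 G=5 C=2): GC 7/20 = 35.0%, outside 41.9–56.6% ✗; Tm = 2·13 + 4·7 = 54°C ✓; length 20 ✓ — fails.
F4 (15 nt, A=3 T=2 G=5 C=5): GC 10/15 = 66.7%, outside 41.9–56.6% ✗; Tm = 2·5 + 4·10 = 50°C ✓; length 15, outside 17–20 ✗ — fails.
F5 (17 nt, A=2 T=4 G=4 C=7): GC 11/17 = 64.7%, outside 41.9–56.6% ✗; Tm = 2·6 + 4·11 = 56°C ✓; length 17 ✓ — fails.

F1 only.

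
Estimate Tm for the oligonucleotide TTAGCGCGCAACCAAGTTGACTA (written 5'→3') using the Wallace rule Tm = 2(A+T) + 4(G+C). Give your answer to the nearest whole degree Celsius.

Base counts: A=7, T=5, G=5, C=6 (length 23).
Tm = 2·(7+5) + 4·(5+6) = 2·12 + 4·11 = 24 + 44 = 68°C.

68°C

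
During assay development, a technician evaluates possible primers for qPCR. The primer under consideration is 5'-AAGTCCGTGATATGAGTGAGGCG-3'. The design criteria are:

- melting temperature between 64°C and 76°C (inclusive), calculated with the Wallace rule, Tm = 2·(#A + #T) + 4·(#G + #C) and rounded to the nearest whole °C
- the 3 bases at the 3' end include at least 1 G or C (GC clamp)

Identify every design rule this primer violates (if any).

Base counts: A=6, T=5, G=9, C=3 (length 23).
Tm: Tm = 2·11 + 4·12 = 70°C ✓
GC clamp: 3' end GCG has 3 G/C ✓

Meets all criteria.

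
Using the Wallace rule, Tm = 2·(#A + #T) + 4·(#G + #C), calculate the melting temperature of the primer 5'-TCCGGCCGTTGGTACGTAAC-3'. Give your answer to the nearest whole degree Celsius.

64°C

Base counts: A=3, T=5, G=6, C=6 (length 20).
Tm = 2·(3+5) + 4·(6+6) = 2·8 + 4·12 = 16 + 48 = 64°C.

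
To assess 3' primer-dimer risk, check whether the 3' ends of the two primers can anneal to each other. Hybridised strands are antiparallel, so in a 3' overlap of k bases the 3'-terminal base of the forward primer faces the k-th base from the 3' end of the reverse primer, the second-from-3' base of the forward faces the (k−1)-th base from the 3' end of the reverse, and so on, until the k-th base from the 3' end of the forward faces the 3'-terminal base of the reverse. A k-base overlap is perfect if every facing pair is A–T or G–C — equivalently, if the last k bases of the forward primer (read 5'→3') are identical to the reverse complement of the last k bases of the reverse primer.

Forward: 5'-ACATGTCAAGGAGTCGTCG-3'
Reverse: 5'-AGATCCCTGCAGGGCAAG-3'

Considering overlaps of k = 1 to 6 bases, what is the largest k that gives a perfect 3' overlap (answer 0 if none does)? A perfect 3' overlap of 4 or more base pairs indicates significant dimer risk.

Last 6 bases (5'→3') — forward …TCGTCG, reverse …GGCAAG.
Reverse complement of the reverse primer's last 6 bases: CTTGCC; its first k bases are the reverse complement of the reverse primer's last k bases, so a perfect k-base overlap needs the forward primer's last k bases to equal them.
Comparing (forward last k vs required): k=1: G vs C ✗; k=2: CG vs CT ✗; k=3: TCG vs CTT ✗; k=4: GTCG vs CTTG ✗; k=5: CGTCG vs CTTGC ✗; k=6: TCGTCG vs CTTGCC ✗.
No overlap length from 1 to 6 is perfect, so the longest perfect 3' overlap is 0.

Longest perfect overlap: 0 complementary base pairs; below the dimer-risk threshold (threshold 4).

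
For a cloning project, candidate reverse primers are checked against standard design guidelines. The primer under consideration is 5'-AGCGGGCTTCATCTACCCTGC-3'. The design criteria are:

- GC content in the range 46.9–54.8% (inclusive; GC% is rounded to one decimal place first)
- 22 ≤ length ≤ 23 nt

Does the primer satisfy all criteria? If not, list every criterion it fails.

Base counts: A=3, T=5, G=5, C=8 (length 21).
GC content: GC 13/21 = 61.9%, outside 46.9–54.8% ✗
length: length 21, outside 22–23 ✗

Fails: GC content, length.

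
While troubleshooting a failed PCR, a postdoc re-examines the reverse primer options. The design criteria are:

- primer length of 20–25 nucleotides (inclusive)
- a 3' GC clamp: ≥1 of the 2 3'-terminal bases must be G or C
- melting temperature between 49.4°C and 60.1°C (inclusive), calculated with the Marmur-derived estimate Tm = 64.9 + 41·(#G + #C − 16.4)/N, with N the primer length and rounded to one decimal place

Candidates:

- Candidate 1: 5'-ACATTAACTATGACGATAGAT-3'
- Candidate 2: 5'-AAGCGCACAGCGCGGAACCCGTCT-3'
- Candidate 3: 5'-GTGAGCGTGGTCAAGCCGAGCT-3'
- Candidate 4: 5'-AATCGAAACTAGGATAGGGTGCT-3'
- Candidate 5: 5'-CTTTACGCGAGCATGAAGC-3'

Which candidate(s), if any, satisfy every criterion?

Candidate 1 (21 nt, A=9 T=6 G=3 C=3): length 21 ✓; 3' end AT has 0 G/C, need ≥1 ✗; Tm = 64.9 + 41·(6 − 16.4)/21 = 44.6°C, outside 49.4–60.1°C ✗ — fails.
Candidate 2 (24 nt, A=6 T=2 G=7 C=9): length 24 ✓; 3' end CT has 1 G/C ✓; Tm = 64.9 + 41·(16 − 16.4)/24 = 64.2°C, outside 49.4–60.1°C ✗ — fails.
Candidate 3 (22 nt, A=4 T=4 G=9 C=5): length 22 ✓; 3' end CT has 1 G/C ✓; Tm = 64.9 + 41·(14 − 16.4)/22 = 60.4°C, outside 49.4–60.1°C ✗ — fails.
Candidate 4 (23 nt, A=8 T=5 G=7 C=3): length 23 ✓; 3' end CT has 1 G/C ✓; Tm = 64.9 + 41·(10 − 16.4)/23 = 53.5°C ✓ — passes.
Candidate 5 (19 nt, A=5 T=4 G=5 C=5): length 19, outside 20–25 ✗; 3' end GC has 2 G/C ✓; Tm = 64.9 + 41·(10 − 16.4)/19 = 51.1°C ✓ — fails.

Candidate 4 only.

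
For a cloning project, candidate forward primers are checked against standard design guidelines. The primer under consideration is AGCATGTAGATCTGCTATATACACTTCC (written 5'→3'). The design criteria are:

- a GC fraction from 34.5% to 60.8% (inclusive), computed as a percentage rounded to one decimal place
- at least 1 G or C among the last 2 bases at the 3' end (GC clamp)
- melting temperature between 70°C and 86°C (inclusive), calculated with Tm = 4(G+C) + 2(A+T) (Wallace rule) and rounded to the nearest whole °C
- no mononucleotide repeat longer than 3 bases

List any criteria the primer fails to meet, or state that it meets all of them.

Base counts: A=8, T=9, G=4, C=7 (length 28).
GC content: GC 11/28 = 39.3% ✓
GC clamp: 3' end CC has 2 G/C ✓
Tm: Tm = 2·17 + 4·11 = 78°C ✓
homopolymer run: longest run = 2 ✓

Meets all criteria.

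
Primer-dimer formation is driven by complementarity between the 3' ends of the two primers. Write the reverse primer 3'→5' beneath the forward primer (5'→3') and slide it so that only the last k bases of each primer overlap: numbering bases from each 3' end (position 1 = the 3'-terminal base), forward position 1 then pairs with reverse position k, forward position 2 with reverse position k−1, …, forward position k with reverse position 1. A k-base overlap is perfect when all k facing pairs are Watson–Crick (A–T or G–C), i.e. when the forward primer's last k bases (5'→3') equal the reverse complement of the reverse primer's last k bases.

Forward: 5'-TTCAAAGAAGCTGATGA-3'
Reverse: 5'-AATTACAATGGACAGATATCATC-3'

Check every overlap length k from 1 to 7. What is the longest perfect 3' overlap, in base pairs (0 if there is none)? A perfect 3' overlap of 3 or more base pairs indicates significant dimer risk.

Longest perfect overlap: 5 complementary base pairs; significant dimer risk (threshold 3).

Last 7 bases (5'→3') — forward …CTGATGA, reverse …TATCATC.
Reverse complement of the reverse primer's last 7 bases: GATGATA; its first k bases are the reverse complement of the reverse primer's last k bases, so a perfect k-base overlap needs the forward primer's last k bases to equal them.
Comparing (forward last k vs required): k=1: A vs G ✗; k=2: GA vs GA ✓; k=3: TGA vs GAT ✗; k=4: ATGA vs GATG ✗; k=5: GATGA vs GATGA ✓; k=6: TGATGA vs GATGAT ✗; k=7: CTGATGA vs GATGATA ✗.
Perfect overlaps at k = 2, 5; the largest is 5.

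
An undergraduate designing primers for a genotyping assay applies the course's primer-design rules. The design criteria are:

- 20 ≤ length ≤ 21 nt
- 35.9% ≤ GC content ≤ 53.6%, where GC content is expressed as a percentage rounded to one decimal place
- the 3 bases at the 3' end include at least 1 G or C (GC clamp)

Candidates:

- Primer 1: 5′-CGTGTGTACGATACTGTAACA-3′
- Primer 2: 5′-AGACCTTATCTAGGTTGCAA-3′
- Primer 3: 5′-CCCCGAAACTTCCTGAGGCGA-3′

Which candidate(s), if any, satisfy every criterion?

Primer 1 and Primer 2.

Primer 1 (21 nt, A=6 T=6 G=5 C=4): length 21 ✓; GC 9/21 = 42.9% ✓; 3' end ACA has 1 G/C ✓ — passes.
Primer 2 (20 nt, A=6 T=6 G=4 C=4): length 20 ✓; GC 8/20 = 40.0% ✓; 3' end CAA has 1 G/C ✓ — passes.
Primer 3 (21 nt, A=5 T=3 G=5 C=8): length 21 ✓; GC 13/21 = 61.9%, outside 35.9–53.6% ✗; 3' end CGA has 2 G/C ✓ — fails.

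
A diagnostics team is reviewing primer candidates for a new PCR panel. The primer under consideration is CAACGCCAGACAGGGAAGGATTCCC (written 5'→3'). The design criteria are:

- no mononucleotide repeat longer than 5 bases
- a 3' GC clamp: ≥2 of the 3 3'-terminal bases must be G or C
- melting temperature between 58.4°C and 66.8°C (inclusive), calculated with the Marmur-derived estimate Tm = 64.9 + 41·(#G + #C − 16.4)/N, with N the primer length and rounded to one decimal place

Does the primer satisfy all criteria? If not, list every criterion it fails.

Base counts: A=8, T=2, G=7, C=8 (length 25).
homopolymer run: longest run = 3 ✓
GC clamp: 3' end CCC has 3 G/C ✓
Tm: Tm = 64.9 + 41·(15 − 16.4)/25 = 62.6°C ✓

Meets all criteria.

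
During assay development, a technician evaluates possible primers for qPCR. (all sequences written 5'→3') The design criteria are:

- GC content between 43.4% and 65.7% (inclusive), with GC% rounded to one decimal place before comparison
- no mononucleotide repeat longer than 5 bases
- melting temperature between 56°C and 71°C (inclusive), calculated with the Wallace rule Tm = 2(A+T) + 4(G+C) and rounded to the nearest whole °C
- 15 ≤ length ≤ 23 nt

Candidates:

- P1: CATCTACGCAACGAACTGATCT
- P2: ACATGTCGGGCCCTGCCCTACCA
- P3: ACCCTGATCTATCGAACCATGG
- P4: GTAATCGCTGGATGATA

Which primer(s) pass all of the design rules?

P1 and P3.

P1 (22 nt, A=7 T=5 G=3 C=7): GC 10/22 = 45.5% ✓; longest run = 2 ✓; Tm = 2·12 + 4·10 = 64°C ✓; length 22 ✓ — passes.
P2 (23 nt, A=4 T=4 G=5 C=10): GC 15/23 = 65.2% ✓; longest run = 3 ✓; Tm = 2·8 + 4·15 = 76°C, outside 56–71°C ✗; length 23 ✓ — fails.
P3 (22 nt, A=6 T=5 G=4 C=7): GC 11/22 = 50.0% ✓; longest run = 3 ✓; Tm = 2·11 + 4·11 = 66°C ✓; length 22 ✓ — passes.
P4 (17 nt, A=5 T=5 G=5 C=2): GC 7/17 = 41.2%, outside 43.4–65.7% ✗; longest run = 2 ✓; Tm = 2·10 + 4·7 = 48°C, outside 56–71°C ✗; length 17 ✓ — fails.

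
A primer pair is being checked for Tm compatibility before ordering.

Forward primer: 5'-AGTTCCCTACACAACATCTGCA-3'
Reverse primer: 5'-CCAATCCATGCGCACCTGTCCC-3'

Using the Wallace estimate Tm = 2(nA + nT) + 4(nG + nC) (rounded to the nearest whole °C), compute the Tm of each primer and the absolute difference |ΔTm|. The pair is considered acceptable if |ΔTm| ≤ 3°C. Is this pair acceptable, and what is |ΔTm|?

Forward: A=7 T=5 G=2 C=8 → Tm = 2·12 + 4·10 = 64°C.
Reverse: A=4 T=4 G=3 C=11 → Tm = 2·8 + 4·14 = 72°C.
|ΔTm| = |64 − 72| = 8°C, > 3°C.

|ΔTm| = 8°C; the pair is not acceptable.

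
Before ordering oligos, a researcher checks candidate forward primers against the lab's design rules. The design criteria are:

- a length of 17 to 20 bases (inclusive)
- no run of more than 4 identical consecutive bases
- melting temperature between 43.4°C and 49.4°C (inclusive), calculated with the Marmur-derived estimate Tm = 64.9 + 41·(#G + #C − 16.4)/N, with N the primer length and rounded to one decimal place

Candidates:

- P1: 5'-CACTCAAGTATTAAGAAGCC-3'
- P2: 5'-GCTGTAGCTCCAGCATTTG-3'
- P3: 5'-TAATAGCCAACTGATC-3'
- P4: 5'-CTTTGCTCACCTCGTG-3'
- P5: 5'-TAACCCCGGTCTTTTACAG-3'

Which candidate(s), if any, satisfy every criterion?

P1 and P5.

P1 (20 nt, A=8 T=4 G=3 C=5): length 20 ✓; longest run = 2 ✓; Tm = 64.9 + 41·(8 − 16.4)/20 = 47.7°C ✓ — passes.
P2 (19 nt, A=3 T=6 G=5 C=5): length 19 ✓; longest run = 3 ✓; Tm = 64.9 + 41·(10 − 16.4)/19 = 51.1°C, outside 43.4–49.4°C ✗ — fails.
P3 (16 nt, A=6 T=4 G=2 C=4): length 16, outside 17–20 ✗; longest run = 2 ✓; Tm = 64.9 + 41·(6 − 16.4)/16 = 38.3°C, outside 43.4–49.4°C ✗ — fails.
P4 (16 nt, A=1 T=6 G=3 C=6): length 16, outside 17–20 ✗; longest run = 3 ✓; Tm = 64.9 + 41·(9 − 16.4)/16 = 45.9°C ✓ — fails.
P5 (19 nt, A=4 T=6 G=3 C=6): length 19 ✓; longest run = 4 ✓; Tm = 64.9 + 41·(9 − 16.4)/19 = 48.9°C ✓ — passes.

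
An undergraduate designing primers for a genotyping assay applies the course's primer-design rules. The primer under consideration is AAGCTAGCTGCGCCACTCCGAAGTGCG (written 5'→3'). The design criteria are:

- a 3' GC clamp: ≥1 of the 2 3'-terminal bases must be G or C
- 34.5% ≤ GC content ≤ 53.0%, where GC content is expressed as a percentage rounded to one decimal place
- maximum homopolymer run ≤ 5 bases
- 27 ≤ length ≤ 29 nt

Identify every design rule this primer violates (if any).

Base counts: A=6, T=4, G=8, C=9 (length 27).
GC clamp: 3' end CG has 2 G/C ✓
GC content: GC 17/27 = 63.0%, outside 34.5–53.0% ✗
homopolymer run: longest run = 2 ✓
length: length 27 ✓

Fails: GC content.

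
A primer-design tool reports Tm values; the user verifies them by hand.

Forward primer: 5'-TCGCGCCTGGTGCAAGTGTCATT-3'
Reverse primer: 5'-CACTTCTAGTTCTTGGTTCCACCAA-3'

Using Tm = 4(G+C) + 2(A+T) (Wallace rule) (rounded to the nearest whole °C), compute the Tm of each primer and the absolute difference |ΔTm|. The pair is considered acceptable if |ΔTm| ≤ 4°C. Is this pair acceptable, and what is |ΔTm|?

Forward: A=3 T=7 G=7 C=6 → Tm = 2·10 + 4·13 = 72°C.
Reverse: A=5 T=9 G=3 C=8 → Tm = 2·14 + 4·11 = 72°C.
|ΔTm| = |72 − 72| = 0°C, ≤ 4°C.

|ΔTm| = 0°C; the pair is acceptable.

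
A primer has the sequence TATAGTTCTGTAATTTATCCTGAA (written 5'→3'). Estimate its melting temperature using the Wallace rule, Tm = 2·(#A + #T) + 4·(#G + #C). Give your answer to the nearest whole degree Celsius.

60°C

Base counts: A=7, T=11, G=3, C=3 (length 24).
Tm = 2·(7+11) + 4·(3+3) = 2·18 + 4·6 = 36 + 24 = 60°C.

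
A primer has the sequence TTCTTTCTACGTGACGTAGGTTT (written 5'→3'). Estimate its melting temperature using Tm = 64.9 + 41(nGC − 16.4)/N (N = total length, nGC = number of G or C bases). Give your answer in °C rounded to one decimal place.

51.7°C

Base counts: A=3, T=11, G=5, C=4; G+C = 9, N = 23.
Tm = 64.9 + 41·(9 − 16.4)/23 = 64.9 + -303.40/23 = 51.7°C.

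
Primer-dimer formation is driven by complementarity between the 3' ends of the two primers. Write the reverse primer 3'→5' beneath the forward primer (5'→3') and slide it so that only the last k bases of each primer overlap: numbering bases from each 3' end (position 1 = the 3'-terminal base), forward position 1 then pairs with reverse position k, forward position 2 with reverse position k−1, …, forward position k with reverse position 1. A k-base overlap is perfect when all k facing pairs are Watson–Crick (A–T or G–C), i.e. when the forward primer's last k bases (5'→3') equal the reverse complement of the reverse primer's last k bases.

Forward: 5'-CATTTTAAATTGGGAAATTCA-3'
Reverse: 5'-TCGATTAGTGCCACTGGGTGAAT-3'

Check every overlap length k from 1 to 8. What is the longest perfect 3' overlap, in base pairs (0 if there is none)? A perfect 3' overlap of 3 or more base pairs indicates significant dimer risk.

Last 8 bases (5'→3') — forward …GAAATTCA, reverse …GGGTGAAT.
Reverse complement of the reverse primer's last 8 bases: ATTCACCC; its first k bases are the reverse complement of the reverse primer's last k bases, so a perfect k-base overlap needs the forward primer's last k bases to equal them.
Comparing (forward last k vs required): k=1: A vs A ✓; k=2: CA vs AT ✗; k=3: TCA vs ATT ✗; k=4: TTCA vs ATTC ✗; k=5: ATTCA vs ATTCA ✓; k=6: AATTCA vs ATTCAC ✗; k=7: AAATTCA vs ATTCACC ✗; k=8: GAAATTCA vs ATTCACCC ✗.
Perfect overlaps at k = 1, 5; the largest is 5.

Longest perfect overlap: 5 complementary base pairs; significant dimer risk (threshold 3).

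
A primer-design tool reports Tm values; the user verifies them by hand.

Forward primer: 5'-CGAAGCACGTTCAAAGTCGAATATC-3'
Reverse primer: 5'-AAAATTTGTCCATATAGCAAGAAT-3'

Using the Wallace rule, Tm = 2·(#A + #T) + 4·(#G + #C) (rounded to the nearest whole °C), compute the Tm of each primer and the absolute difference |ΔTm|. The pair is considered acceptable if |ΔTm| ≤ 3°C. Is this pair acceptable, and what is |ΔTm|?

Forward: A=9 T=5 G=5 C=6 → Tm = 2·14 + 4·11 = 72°C.
Reverse: A=11 T=7 G=3 C=3 → Tm = 2·18 + 4·6 = 60°C.
|ΔTm| = |72 − 60| = 12°C, > 3°C.

|ΔTm| = 12°C; the pair is not acceptable.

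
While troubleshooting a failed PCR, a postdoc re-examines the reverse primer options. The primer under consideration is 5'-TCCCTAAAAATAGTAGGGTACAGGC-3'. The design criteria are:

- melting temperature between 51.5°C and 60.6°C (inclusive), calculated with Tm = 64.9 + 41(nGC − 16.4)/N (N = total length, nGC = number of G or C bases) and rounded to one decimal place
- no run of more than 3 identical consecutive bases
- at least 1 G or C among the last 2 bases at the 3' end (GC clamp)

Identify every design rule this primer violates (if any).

Fails: homopolymer run.

Base counts: A=9, T=5, G=6, C=5 (length 25).
Tm: Tm = 64.9 + 41·(11 − 16.4)/25 = 56.0°C ✓
homopolymer run: longest run = 5, exceeds 3 ✗
GC clamp: 3' end GC has 2 G/C ✓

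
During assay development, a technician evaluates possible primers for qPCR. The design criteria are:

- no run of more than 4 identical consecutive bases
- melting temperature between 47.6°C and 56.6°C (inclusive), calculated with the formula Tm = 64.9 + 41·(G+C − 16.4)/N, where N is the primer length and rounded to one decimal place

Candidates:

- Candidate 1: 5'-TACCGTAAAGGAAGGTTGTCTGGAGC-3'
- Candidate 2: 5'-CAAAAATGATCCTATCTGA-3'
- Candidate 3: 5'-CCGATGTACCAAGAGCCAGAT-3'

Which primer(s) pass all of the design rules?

Candidate 1 (26 nt, A=7 T=6 G=9 C=4): longest run = 3 ✓; Tm = 64.9 + 41·(13 − 16.4)/26 = 59.5°C, outside 47.6–56.6°C ✗ — fails.
Candidate 2 (19 nt, A=8 T=5 G=2 C=4): longest run = 5, exceeds 4 ✗; Tm = 64.9 + 41·(6 − 16.4)/19 = 42.5°C, outside 47.6–56.6°C ✗ — fails.
Candidate 3 (21 nt, A=7 T=3 G=5 C=6): longest run = 2 ✓; Tm = 64.9 + 41·(11 − 16.4)/21 = 54.4°C ✓ — passes.

Candidate 3 only.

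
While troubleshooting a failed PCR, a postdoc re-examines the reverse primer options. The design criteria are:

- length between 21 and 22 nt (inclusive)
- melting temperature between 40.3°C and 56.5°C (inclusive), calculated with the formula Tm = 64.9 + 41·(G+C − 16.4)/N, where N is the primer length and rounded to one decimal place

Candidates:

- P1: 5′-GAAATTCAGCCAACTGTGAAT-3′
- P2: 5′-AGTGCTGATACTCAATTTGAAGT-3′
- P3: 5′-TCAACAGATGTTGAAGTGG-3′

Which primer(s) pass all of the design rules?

P1 (21 nt, A=8 T=5 G=4 C=4): length 21 ✓; Tm = 64.9 + 41·(8 − 16.4)/21 = 48.5°C ✓ — passes.
P2 (23 nt, A=7 T=8 G=5 C=3): length 23, outside 21–22 ✗; Tm = 64.9 + 41·(8 − 16.4)/23 = 49.9°C ✓ — fails.
P3 (19 nt, A=6 T=5 G=6 C=2): length 19, outside 21–22 ✗; Tm = 64.9 + 41·(8 − 16.4)/19 = 46.8°C ✓ — fails.

P1 only.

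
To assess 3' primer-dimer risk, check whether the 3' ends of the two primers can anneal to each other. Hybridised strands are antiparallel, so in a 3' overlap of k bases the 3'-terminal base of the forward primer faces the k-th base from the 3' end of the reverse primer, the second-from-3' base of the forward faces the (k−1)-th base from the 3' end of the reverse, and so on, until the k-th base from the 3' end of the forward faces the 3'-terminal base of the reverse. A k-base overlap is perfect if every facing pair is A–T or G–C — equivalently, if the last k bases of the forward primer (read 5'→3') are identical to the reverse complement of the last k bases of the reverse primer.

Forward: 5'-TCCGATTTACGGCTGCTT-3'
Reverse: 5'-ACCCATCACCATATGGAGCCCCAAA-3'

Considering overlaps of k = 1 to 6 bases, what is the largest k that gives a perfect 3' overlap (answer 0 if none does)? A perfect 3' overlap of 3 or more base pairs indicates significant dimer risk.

Last 6 bases (5'→3') — forward …CTGCTT, reverse …CCCAAA.
Reverse complement of the reverse primer's last 6 bases: TTTGGG; its first k bases are the reverse complement of the reverse primer's last k bases, so a perfect k-base overlap needs the forward primer's last k bases to equal them.
Comparing (forward last k vs required): k=1: T vs T ✓; k=2: TT vs TT ✓; k=3: CTT vs TTT ✗; k=4: GCTT vs TTTG ✗; k=5: TGCTT vs TTTGG ✗; k=6: CTGCTT vs TTTGGG ✗.
Perfect overlaps at k = 1, 2; the largest is 2.

Longest perfect overlap: 2 complementary base pairs; below the dimer-risk threshold (threshold 3).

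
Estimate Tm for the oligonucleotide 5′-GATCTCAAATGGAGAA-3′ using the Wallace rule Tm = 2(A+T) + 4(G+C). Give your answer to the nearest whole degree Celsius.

Base counts: A=7, T=3, G=4, C=2 (length 16).
Tm = 2·(7+3) + 4·(4+2) = 2·10 + 4·6 = 20 + 24 = 44°C.

44°C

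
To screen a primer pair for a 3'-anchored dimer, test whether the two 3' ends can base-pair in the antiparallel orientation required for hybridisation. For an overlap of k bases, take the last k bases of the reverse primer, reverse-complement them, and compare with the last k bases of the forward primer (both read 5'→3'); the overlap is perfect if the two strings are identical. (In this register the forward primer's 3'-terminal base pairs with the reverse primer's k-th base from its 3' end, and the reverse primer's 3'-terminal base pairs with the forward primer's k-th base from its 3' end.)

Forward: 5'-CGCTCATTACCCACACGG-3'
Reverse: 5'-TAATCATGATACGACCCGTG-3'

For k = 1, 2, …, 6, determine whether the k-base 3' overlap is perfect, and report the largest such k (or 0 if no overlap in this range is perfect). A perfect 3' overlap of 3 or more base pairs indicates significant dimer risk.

Longest perfect overlap: 5 complementary base pairs; significant dimer risk (threshold 3).

Last 6 bases (5'→3') — forward …ACACGG, reverse …CCCGTG.
Reverse complement of the reverse primer's last 6 bases: CACGGG; its first k bases are the reverse complement of the reverse primer's last k bases, so a perfect k-base overlap needs the forward primer's last k bases to equal them.
Comparing (forward last k vs required): k=1: G vs C ✗; k=2: GG vs CA ✗; k=3: CGG vs CAC ✗; k=4: ACGG vs CACG ✗; k=5: CACGG vs CACGG ✓; k=6: ACACGG vs CACGGG ✗.
Only k = 5 is perfect, so the longest perfect 3' overlap is 5.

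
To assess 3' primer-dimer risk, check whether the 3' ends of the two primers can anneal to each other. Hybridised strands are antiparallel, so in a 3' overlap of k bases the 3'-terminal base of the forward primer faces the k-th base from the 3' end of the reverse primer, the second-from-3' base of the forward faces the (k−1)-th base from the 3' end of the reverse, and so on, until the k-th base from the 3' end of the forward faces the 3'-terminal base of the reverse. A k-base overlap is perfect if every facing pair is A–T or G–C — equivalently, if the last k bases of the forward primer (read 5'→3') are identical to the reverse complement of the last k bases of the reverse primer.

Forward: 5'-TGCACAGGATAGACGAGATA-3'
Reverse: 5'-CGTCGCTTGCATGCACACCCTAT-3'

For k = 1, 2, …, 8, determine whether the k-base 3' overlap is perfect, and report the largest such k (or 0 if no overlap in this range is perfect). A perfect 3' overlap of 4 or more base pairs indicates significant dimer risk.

Last 8 bases (5'→3') — forward …ACGAGATA, reverse …CACCCTAT.
Reverse complement of the reverse primer's last 8 bases: ATAGGGTG; its first k bases are the reverse complement of the reverse primer's last k bases, so a perfect k-base overlap needs the forward primer's last k bases to equal them.
Comparing (forward last k vs required): k=1: A vs A ✓; k=2: TA vs AT ✗; k=3: ATA vs ATA ✓; k=4: GATA vs ATAG ✗; k=5: AGATA vs ATAGG ✗; k=6: GAGATA vs ATAGGG ✗; k=7: CGAGATA vs ATAGGGT ✗; k=8: ACGAGATA vs ATAGGGTG ✗.
Perfect overlaps at k = 1, 3; the largest is 3.

Longest perfect overlap: 3 complementary base pairs; below the dimer-risk threshold (threshold 4).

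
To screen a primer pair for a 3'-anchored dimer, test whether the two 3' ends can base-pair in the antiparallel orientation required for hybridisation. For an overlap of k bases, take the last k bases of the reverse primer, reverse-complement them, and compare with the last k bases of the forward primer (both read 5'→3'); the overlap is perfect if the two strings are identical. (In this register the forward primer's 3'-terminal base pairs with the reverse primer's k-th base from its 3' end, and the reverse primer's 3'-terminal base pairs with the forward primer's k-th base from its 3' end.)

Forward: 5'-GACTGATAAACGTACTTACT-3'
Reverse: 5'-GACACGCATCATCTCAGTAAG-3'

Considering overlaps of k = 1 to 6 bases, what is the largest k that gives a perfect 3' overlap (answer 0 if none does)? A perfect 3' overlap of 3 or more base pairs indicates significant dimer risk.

Last 6 bases (5'→3') — forward …CTTACT, reverse …AGTAAG.
Reverse complement of the reverse primer's last 6 bases: CTTACT; its first k bases are the reverse complement of the reverse primer's last k bases, so a perfect k-base overlap needs the forward primer's last k bases to equal them.
Comparing (forward last k vs required): k=1: T vs C ✗; k=2: CT vs CT ✓; k=3: ACT vs CTT ✗; k=4: TACT vs CTTA ✗; k=5: TTACT vs CTTAC ✗; k=6: CTTACT vs CTTACT ✓.
Perfect overlaps at k = 2, 6; the largest is 6.

Longest perfect overlap: 6 complementary base pairs; significant dimer risk (threshold 3).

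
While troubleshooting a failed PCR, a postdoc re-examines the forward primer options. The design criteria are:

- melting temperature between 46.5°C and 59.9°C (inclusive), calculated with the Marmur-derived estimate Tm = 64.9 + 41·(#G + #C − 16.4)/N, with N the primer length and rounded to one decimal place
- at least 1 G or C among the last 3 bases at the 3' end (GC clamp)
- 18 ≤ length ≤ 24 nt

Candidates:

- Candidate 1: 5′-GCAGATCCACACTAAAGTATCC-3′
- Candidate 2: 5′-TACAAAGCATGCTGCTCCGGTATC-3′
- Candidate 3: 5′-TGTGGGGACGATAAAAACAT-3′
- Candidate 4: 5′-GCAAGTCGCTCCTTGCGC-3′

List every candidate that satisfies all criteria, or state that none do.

Candidate 1 (22 nt, A=8 T=4 G=3 C=7): Tm = 64.9 + 41·(10 − 16.4)/22 = 53.0°C ✓; 3' end TCC has 2 G/C ✓; length 22 ✓ — passes.
Candidate 2 (24 nt, A=6 T=6 G=5 C=7): Tm = 64.9 + 41·(12 − 16.4)/24 = 57.4°C ✓; 3' end ATC has 1 G/C ✓; length 24 ✓ — passes.
Candidate 3 (20 nt, A=8 T=4 G=6 C=2): Tm = 64.9 + 41·(8 − 16.4)/20 = 47.7°C ✓; 3' end CAT has 1 G/C ✓; length 20 ✓ — passes.
Candidate 4 (18 nt, A=2 T=4 G=5 C=7): Tm = 64.9 + 41·(12 − 16.4)/18 = 54.9°C ✓; 3' end CGC has 3 G/C ✓; length 18 ✓ — passes.

Candidate 1, Candidate 2, Candidate 3 and Candidate 4.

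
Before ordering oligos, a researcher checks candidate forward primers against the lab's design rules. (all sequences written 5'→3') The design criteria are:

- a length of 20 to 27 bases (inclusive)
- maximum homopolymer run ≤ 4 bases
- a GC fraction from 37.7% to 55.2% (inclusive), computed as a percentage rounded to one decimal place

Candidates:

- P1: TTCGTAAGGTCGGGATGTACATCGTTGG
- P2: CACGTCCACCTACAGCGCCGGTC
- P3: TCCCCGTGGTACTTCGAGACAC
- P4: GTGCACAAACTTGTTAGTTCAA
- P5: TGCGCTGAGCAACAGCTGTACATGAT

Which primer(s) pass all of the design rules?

P5 only.

P1 (28 nt, A=5 T=9 G=10 C=4): length 28, outside 20–27 ✗; longest run = 3 ✓; GC 14/28 = 50.0% ✓ — fails.
P2 (23 nt, A=4 T=3 G=5 C=11): length 23 ✓; longest run = 2 ✓; GC 16/23 = 69.6%, outside 37.7–55.2% ✗ — fails.
P3 (22 nt, A=4 T=5 G=5 C=8): length 22 ✓; longest run = 4 ✓; GC 13/22 = 59.1%, outside 37.7–55.2% ✗ — fails.
P4 (22 nt, A=7 T=7 G=4 C=4): length 22 ✓; longest run = 3 ✓; GC 8/22 = 36.4%, outside 37.7–55.2% ✗ — fails.
P5 (26 nt, A=7 T=6 G=7 C=6): length 26 ✓; longest run = 2 ✓; GC 13/26 = 50.0% ✓ — passes.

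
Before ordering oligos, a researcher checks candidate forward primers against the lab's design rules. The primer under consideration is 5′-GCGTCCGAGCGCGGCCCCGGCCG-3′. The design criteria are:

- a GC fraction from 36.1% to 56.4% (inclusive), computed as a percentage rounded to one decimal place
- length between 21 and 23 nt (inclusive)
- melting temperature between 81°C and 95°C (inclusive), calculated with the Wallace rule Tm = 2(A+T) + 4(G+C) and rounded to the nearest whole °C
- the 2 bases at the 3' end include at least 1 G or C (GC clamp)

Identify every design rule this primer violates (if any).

Base counts: A=1, T=1, G=10, C=11 (length 23).
GC content: GC 21/23 = 91.3%, outside 36.1–56.4% ✗
length: length 23 ✓
Tm: Tm = 2·2 + 4·21 = 88°C ✓
GC clamp: 3' end CG has 2 G/C ✓

Fails: GC content.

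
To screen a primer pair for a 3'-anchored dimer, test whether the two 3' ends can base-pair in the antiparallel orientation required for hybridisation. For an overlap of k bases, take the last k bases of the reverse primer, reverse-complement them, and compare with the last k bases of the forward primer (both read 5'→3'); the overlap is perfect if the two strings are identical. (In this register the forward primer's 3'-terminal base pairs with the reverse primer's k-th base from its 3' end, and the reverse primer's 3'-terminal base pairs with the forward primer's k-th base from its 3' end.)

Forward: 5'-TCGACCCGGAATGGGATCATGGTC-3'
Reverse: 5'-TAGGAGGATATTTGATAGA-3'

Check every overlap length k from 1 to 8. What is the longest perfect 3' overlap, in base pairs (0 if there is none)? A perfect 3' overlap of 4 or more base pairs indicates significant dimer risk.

Longest perfect overlap: 2 complementary base pairs; below the dimer-risk threshold (threshold 4).

Last 8 bases (5'→3') — forward …TCATGGTC, reverse …TTGATAGA.
Reverse complement of the reverse primer's last 8 bases: TCTATCAA; its first k bases are the reverse complement of the reverse primer's last k bases, so a perfect k-base overlap needs the forward primer's last k bases to equal them.
Comparing (forward last k vs required): k=1: C vs T ✗; k=2: TC vs TC ✓; k=3: GTC vs TCT ✗; k=4: GGTC vs TCTA ✗; k=5: TGGTC vs TCTAT ✗; k=6: ATGGTC vs TCTATC ✗; k=7: CATGGTC vs TCTATCA ✗; k=8: TCATGGTC vs TCTATCAA ✗.
Only k = 2 is perfect, so the longest perfect 3' overlap is 2.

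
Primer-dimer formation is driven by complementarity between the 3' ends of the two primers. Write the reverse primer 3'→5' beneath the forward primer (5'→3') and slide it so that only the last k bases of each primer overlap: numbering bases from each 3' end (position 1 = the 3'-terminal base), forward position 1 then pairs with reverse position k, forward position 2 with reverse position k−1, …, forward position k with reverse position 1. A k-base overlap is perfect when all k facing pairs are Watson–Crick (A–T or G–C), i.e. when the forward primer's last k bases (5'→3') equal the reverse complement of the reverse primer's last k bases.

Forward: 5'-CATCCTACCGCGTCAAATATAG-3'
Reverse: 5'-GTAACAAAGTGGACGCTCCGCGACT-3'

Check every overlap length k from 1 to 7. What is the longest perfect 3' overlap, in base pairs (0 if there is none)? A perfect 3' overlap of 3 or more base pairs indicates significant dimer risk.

Last 7 bases (5'→3') — forward …AATATAG, reverse …CGCGACT.
Reverse complement of the reverse primer's last 7 bases: AGTCGCG; its first k bases are the reverse complement of the reverse primer's last k bases, so a perfect k-base overlap needs the forward primer's last k bases to equal them.
Comparing (forward last k vs required): k=1: G vs A ✗; k=2: AG vs AG ✓; k=3: TAG vs AGT ✗; k=4: ATAG vs AGTC ✗; k=5: TATAG vs AGTCG ✗; k=6: ATATAG vs AGTCGC ✗; k=7: AATATAG vs AGTCGCG ✗.
Only k = 2 is perfect, so the longest perfect 3' overlap is 2.

Longest perfect overlap: 2 complementary base pairs; below the dimer-risk threshold (threshold 3).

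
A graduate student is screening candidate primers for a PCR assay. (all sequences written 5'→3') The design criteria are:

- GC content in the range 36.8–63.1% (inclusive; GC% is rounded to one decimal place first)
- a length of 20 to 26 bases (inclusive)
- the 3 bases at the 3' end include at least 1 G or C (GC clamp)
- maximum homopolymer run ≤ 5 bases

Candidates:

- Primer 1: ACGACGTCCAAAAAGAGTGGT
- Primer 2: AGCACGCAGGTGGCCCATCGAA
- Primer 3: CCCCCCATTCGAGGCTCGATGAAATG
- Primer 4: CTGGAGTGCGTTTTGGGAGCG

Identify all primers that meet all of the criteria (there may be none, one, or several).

Primer 1 (21 nt, A=8 T=3 G=6 C=4): GC 10/21 = 47.6% ✓; length 21 ✓; 3' end GGT has 2 G/C ✓; longest run = 5 ✓ — passes.
Primer 2 (22 nt, A=6 T=2 G=7 C=7): GC 14/22 = 63.6%, outside 36.8–63.1% ✗; length 22 ✓; 3' end GAA has 1 G/C ✓; longest run = 3 ✓ — fails.
Primer 3 (26 nt, A=6 T=5 G=6 C=9): GC 15/26 = 57.7% ✓; length 26 ✓; 3' end ATG has 1 G/C ✓; longest run = 6, exceeds 5 ✗ — fails.
Primer 4 (21 nt, A=2 T=6 G=10 C=3): GC 13/21 = 61.9% ✓; length 21 ✓; 3' end GCG has 3 G/C ✓; longest run = 4 ✓ — passes.

Primer 1 and Primer 4.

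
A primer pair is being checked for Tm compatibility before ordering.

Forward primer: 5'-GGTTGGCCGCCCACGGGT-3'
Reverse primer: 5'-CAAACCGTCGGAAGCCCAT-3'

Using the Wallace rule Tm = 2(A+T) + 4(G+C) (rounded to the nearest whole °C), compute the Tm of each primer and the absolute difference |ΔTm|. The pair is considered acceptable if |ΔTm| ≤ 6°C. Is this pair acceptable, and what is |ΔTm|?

|ΔTm| = 4°C; the pair is acceptable.

Forward: A=1 T=3 G=8 C=6 → Tm = 2·4 + 4·14 = 64°C.
Reverse: A=6 T=2 G=4 C=7 → Tm = 2·8 + 4·11 = 60°C.
|ΔTm| = |64 − 60| = 4°C, ≤ 6°C.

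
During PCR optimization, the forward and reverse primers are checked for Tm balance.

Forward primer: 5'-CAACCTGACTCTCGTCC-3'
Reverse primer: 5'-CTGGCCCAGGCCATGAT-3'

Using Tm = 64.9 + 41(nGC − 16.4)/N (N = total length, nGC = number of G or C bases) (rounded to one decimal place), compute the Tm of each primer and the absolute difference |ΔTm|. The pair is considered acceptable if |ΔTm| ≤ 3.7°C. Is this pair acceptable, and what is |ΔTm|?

|ΔTm| = 2.4°C; the pair is acceptable.

Forward: G+C = 10, N = 17 → Tm = 64.9 + 41·(10 − 16.4)/17 = 49.5°C.
Reverse: G+C = 11, N = 17 → Tm = 64.9 + 41·(11 − 16.4)/17 = 51.9°C.
|ΔTm| = |49.5 − 51.9| = 2.4°C, ≤ 3.7°C.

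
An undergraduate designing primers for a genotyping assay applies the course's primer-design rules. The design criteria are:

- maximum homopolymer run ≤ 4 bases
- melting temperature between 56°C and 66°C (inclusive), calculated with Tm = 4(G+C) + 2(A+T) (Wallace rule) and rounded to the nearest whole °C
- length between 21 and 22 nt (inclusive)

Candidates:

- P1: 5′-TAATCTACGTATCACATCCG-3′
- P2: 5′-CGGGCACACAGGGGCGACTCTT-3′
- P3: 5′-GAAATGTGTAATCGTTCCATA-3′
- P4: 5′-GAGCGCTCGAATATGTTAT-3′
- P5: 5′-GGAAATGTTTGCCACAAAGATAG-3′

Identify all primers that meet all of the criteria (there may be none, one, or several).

P3 only.

P1 (20 nt, A=6 T=6 G=2 C=6): longest run = 2 ✓; Tm = 2·12 + 4·8 = 56°C ✓; length 20, outside 21–22 ✗ — fails.
P2 (22 nt, A=4 T=3 G=8 C=7): longest run = 4 ✓; Tm = 2·7 + 4·15 = 74°C, outside 56–66°C ✗; length 22 ✓ — fails.
P3 (21 nt, A=7 T=7 G=4 C=3): longest run = 3 ✓; Tm = 2·14 + 4·7 = 56°C ✓; length 21 ✓ — passes.
P4 (19 nt, A=5 T=6 G=5 C=3): longest run = 2 ✓; Tm = 2·11 + 4·8 = 54°C, outside 56–66°C ✗; length 19, outside 21–22 ✗ — fails.
P5 (23 nt, A=9 T=5 G=6 C=3): longest run = 3 ✓; Tm = 2·14 + 4·9 = 64°C ✓; length 23, outside 21–22 ✗ — fails.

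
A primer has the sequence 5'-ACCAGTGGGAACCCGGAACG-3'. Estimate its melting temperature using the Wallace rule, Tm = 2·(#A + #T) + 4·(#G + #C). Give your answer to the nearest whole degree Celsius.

66°C

Base counts: A=6, T=1, G=7, C=6 (length 20).
Tm = 2·(6+1) + 4·(7+6) = 2·7 + 4·13 = 14 + 52 = 66°C.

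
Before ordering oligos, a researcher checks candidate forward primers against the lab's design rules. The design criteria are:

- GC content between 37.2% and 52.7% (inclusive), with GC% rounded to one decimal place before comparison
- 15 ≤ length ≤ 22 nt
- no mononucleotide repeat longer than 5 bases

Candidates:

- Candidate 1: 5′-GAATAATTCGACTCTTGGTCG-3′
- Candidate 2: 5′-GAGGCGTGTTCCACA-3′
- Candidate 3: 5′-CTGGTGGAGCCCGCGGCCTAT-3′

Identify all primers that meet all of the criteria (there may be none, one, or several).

Candidate 1 (21 nt, A=5 T=7 G=5 C=4): GC 9/21 = 42.9% ✓; length 21 ✓; longest run = 2 ✓ — passes.
Candidate 2 (15 nt, A=3 T=3 G=5 C=4): GC 9/15 = 60.0%, outside 37.2–52.7% ✗; length 15 ✓; longest run = 2 ✓ — fails.
Candidate 3 (21 nt, A=2 T=4 G=8 C=7): GC 15/21 = 71.4%, outside 37.2–52.7% ✗; length 21 ✓; longest run = 3 ✓ — fails.

Candidate 1 only.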